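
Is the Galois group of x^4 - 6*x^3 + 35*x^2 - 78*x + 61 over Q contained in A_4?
The polynomial is irreducible of degree 4 over Q. Its discriminant is 22581504 = 4752^2, a perfect square. A Galois group lies in the alternating group exactly when the discriminant is a square in Q, so the Galois group (V_4) is contained in A_4.

Yes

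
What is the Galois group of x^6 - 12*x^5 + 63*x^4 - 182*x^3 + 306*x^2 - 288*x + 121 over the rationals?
The polynomial f is an irreducible sextic over Q, so G = Gal(f/Q) is one of the 16 transitive subgroups 6T1, ..., 6T16 of S_6. The discriminant of f is -16003008, which is not a perfect square, so G is not contained in A_6. The transitive groups of degree 6 not contained in A_6 are: C_6 (6T1, order 6), S_3 (6T2, order 6), D_6 (6T3, order 12), C_3 x S_3 (6T5, order 18), A_4 x C_2 (6T6, order 24), S_4 (6T8, order 24), S_3 x S_3 (6T9, order 36), S_4 x C_2 (6T11, order 48), (S_3 x S_3) : C_2 (6T13, order 72), PGL(2,5) (6T14, order 120), S_6 (6T16, order 720). By Dedekind's theorem, for a prime p not dividing disc(f) the degrees of the irreducible factors of f mod p form the cycle type of an element of G. Factoring f modulo the 21 such primes p <= 89 (skipping 2, 3, 7, which divide the discriminant), each new pattern first appears at: mod 5: f = (x^6 + 3x^5 + 3x^4 + 3x^3 + x^2 + 2x + 1), pattern 6; mod 11: f = (x)(x^5 + 10x^4 + 8x^3 + 5x^2 + 9x + 9), pattern 5+1; mod 13: f = (x + 6)(x + 10)(x^4 + 11x^3 + 9x^2 + 2x + 7), pattern 4+1+1; mod 23: f = (x + 14)(x + 18)(x^2 + 11x + 14)(x^2 + 14x + 16), pattern 2+2+1+1; mod 43: f = (x^3 + 13x^2 + 20x + 27)(x^3 + 18x^2 + 24x + 22), pattern 3+3; mod 61: f = (x^2 + 10x + 35)(x^2 + 14x + 41)(x^2 + 25x + 40), pattern 2+2+2. No other pattern occurs in this range, so the set of observed cycle types is {6, 5+1, 4+1+1, 2+2+1+1, 3+3, 2+2+2}. The candidates containing elements of all these cycle types are PGL(2,5) (6T14) of order 120, S_6 (6T16) of order 720; the others are excluded. The observed types are precisely the cycle types that occur in PGL(2,5) (6T14) (apart from the identity). Each of the other remaining candidates has further cycle types, and by the Chebotarev density theorem the matching factorization patterns would occur for a proportion of primes equal to their share of the group: S_6 (6T16) additionally contains elements of type 4+2, 3+2+1, 3+1+1+1, 2+1+1+1+1 (265 of its 720 elements, about 37% of primes). None of the 21 primes tested shows any such pattern (for each of these groups the chance of that is below 10^-4), which rules them out. Hence G = PGL(2,5) (6T14), of order 120.

PGL(2,5) (order 120)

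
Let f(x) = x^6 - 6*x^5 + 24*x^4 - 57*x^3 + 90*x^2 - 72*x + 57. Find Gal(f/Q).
6T1: C_6

The polynomial f is an irreducible sextic over Q, so G = Gal(f/Q) is one of the 16 transitive subgroups 6T1, ..., 6T16 of S_6. The discriminant of f is -4673478001923, which is not a perfect square, so G is not contained in A_6. The transitive groups of degree 6 not contained in A_6 are: C_6 (6T1, order 6), S_3 (6T2, order 6), D_6 (6T3, order 12), C_3 x S_3 (6T5, order 18), A_4 x C_2 (6T6, order 24), S_4 (6T8, order 24), S_3 x S_3 (6T9, order 36), S_4 x C_2 (6T11, order 48), (S_3 x S_3) : C_2 (6T13, order 72), PGL(2,5) (6T14, order 120), S_6 (6T16, order 720). By Dedekind's theorem, for a prime p not dividing disc(f) the degrees of the irreducible factors of f mod p form the cycle type of an element of G. Factoring f modulo the 37 such primes p <= 167 (skipping 3, 19, which divide the discriminant), each new pattern first appears at: mod 2: f = (x^6 + x^3 + 1), pattern 6; mod 7: f = (x^3 + 3x^2 + 3x + 3)(x^3 + 5x^2 + 6x + 5), pattern 3+3; mod 17: f = (x^2 + 5x + 16)(x^2 + 11x + 2)(x^2 + 12x + 14), pattern 2+2+2; mod 37: f = (x + 11)(x + 12)(x + 22)(x + 29)(x + 32)(x + 36), pattern 1+1+1+1+1+1. No other pattern occurs in this range, so the set of observed cycle types is {6, 3+3, 2+2+2, 1+1+1+1+1+1}. The candidates containing elements of all these cycle types are C_6 (6T1) of order 6, D_6 (6T3) of order 12, C_3 x S_3 (6T5) of order 18, A_4 x C_2 (6T6) of order 24, S_3 x S_3 (6T9) of order 36, S_4 x C_2 (6T11) of order 48, (S_3 x S_3) : C_2 (6T13) of order 72, PGL(2,5) (6T14) of order 120, S_6 (6T16) of order 720; the others are excluded. The observed types are precisely the cycle types that occur in C_6 (6T1). Each of the other remaining candidates has further cycle types, and by the Chebotarev density theorem the matching factorization patterns would occur for a proportion of primes equal to their share of the group: D_6 (6T3) additionally contains elements of type 2+2+1+1 (3 of its 12 elements, about 25% of primes); C_3 x S_3 (6T5) additionally contains elements of type 3+1+1+1 (4 of its 18 elements, about 22% of primes); A_4 x C_2 (6T6) additionally contains elements of type 2+2+1+1, 2+1+1+1+1 (6 of its 24 elements, about 25% of primes); S_3 x S_3 (6T9) additionally contains elements of type 3+1+1+1, 2+2+1+1 (13 of its 36 elements, about 36% of primes); S_4 x C_2 (6T11) additionally contains elements of type 4+2, 4+1+1, 2+2+1+1, 2+1+1+1+1 (24 of its 48 elements, about 50% of primes); (S_3 x S_3) : C_2 (6T13) additionally contains elements of type 4+2, 3+2+1, 3+1+1+1, 2+2+1+1, 2+1+1+1+1 (49 of its 72 elements, about 68% of primes); PGL(2,5) (6T14) additionally contains elements of type 5+1, 4+1+1, 2+2+1+1 (69 of its 120 elements, about 58% of primes); S_6 (6T16) additionally contains elements of type 5+1, 4+2, 4+1+1, 3+2+1, 3+1+1+1, 2+2+1+1, 2+1+1+1+1 (544 of its 720 elements, about 76% of primes). None of the 37 primes tested shows any such pattern (for each of these groups the chance of that is below 10^-4), which rules them out. Hence G = C_6 (6T1), of order 6.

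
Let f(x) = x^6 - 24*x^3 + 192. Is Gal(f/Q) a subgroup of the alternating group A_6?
The polynomial is irreducible of degree 6 over Q. Its discriminant is -190210142896128, which is not a perfect square. A Galois group lies in the alternating group exactly when the discriminant is a square in Q, so the Galois group (C_3 x S_3) is not contained in A_6.

No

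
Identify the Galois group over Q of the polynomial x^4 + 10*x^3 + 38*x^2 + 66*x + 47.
A_4 (order 12)

The polynomial is an irreducible quartic over Q and its discriminant is 3136 = 56^2, a perfect square, so the Galois group is contained in A_4. The resolvent cubic y^3 - 38*y^2 + 472*y - 1912 is irreducible over Q. An irreducible resolvent with square discriminant gives A_4.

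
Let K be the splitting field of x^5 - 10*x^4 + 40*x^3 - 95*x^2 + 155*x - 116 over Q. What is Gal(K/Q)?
F_20 (also written F20)

The polynomial f is an irreducible quintic over Q, so G = Gal(f/Q) is a transitive subgroup of S_5: one of C_5 (5T1, order 5), D_5 (5T2, order 10), F_20 (5T3, order 20), A_5 (5T4, order 60) or S_5 (5T5, order 120). The discriminant of f is 158203125, which is not a perfect square, so G is not contained in A_5. The transitive groups of degree 5 not contained in A_5 are: F_20 (5T3, order 20), S_5 (5T5, order 120). By Dedekind's theorem, for a prime p not dividing disc(f) the degrees of the irreducible factors of f mod p form the cycle type of an element of G. Factoring f modulo the 18 such primes p <= 71 (skipping 3, 5, which divide the discriminant), each new pattern first appears at: mod 2: f = (x)(x^4 + x + 1), pattern 4+1; mod 11: f = (x^5 + x^4 + 7x^3 + 4x^2 + x + 5), pattern 5; mod 19: f = (x + 12)(x^2 + 7x + 2)(x^2 + 9x + 11), pattern 2+2+1; mod 41: f = (x + 7)(x + 10)(x + 13)(x + 16)(x + 26), pattern 1+1+1+1+1. No other pattern occurs in this range, so the set of observed cycle types is {4+1, 5, 2+2+1, 1+1+1+1+1}. The candidates containing elements of all these cycle types are F_20 (5T3) of order 20, S_5 (5T5) of order 120; the others are excluded. The observed types are precisely the cycle types that occur in F_20 (5T3). Each of the other remaining candidates has further cycle types, and by the Chebotarev density theorem the matching factorization patterns would occur for a proportion of primes equal to their share of the group: S_5 (5T5) additionally contains elements of type 3+2, 3+1+1, 2+1+1+1 (50 of its 120 elements, about 42% of primes). None of the 18 primes tested shows any such pattern (for each of these groups the chance of that is below 10^-4), which rules them out. Hence G = F_20 (5T3), of order 20.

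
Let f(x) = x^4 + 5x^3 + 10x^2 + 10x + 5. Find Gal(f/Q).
4T1: C_4

The polynomial is an irreducible quartic over Q and its discriminant is 125, which is not a perfect square, so the Galois group is not contained in A_4. The resolvent cubic y^3 - 10*y^2 + 30*y - 25 has exactly one rational root, so the Galois group is C_4 or D_4. The quartic becomes reducible over Q(sqrt(disc)), so the group is C_4.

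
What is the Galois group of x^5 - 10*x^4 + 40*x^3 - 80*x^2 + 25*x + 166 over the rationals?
The polynomial f is an irreducible quintic over Q, so G = Gal(f/Q) is a transitive subgroup of S_5: one of C_5 (5T1, order 5), D_5 (5T2, order 10), F_20 (5T3, order 20), A_5 (5T4, order 60) or S_5 (5T5, order 120). The discriminant of f is 58564000000 = 242000^2, a perfect square, so G is contained in A_5. The transitive groups of degree 5 contained in A_5 are: C_5 (5T1, order 5), D_5 (5T2, order 10), A_5 (5T4, order 60). By Dedekind's theorem, for a prime p not dividing disc(f) the degrees of the irreducible factors of f mod p form the cycle type of an element of G. Factoring f modulo the 3 such primes p <= 13 (skipping 2, 5, 11, which divide the discriminant), each new pattern first appears at: mod 3: f = (x^5 + 2x^4 + x^3 + x^2 + x + 1), pattern 5; mod 13: f = (x + 4)(x + 6)(x^3 + 6x^2 + 8x + 8), pattern 3+1+1. No other pattern occurs in this range, so the set of observed cycle types is {5, 3+1+1}. Among the candidates above, the only group containing elements of all these cycle types is A_5 (5T4) — each of C_5 (5T1), D_5 (5T2) lacks at least one of them. Hence G = A_5 (5T4), of order 60.

A_5, the alternating group on 5 letters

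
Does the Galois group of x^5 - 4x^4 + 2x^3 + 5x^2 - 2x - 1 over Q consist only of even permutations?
Yes

The polynomial is irreducible of degree 5 over Q. Its discriminant is 14641 = 121^2, a perfect square. A Galois group lies in the alternating group exactly when the discriminant is a square in Q, so the Galois group (C_5) is contained in A_5.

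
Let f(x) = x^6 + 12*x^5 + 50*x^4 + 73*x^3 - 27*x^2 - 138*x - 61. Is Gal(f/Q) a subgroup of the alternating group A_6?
Yes

The polynomial is irreducible of degree 6 over Q. Its discriminant is 30991489 = 5567^2, a perfect square. A Galois group lies in the alternating group exactly when the discriminant is a square in Q, so the Galois group (PSL(2,5)) is contained in A_6.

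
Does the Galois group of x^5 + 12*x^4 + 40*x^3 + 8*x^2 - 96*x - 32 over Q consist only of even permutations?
Yes

The polynomial is irreducible of degree 5 over Q. Its discriminant is 15352201216 = 123904^2, a perfect square. A Galois group lies in the alternating group exactly when the discriminant is a square in Q, so the Galois group (C_5) is contained in A_5.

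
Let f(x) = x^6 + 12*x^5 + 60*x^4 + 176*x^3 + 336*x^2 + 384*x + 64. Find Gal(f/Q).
S_3 x S_3 (also written G36-)

The polynomial f is an irreducible sextic over Q, so G = Gal(f/Q) is one of the 16 transitive subgroups 6T1, ..., 6T16 of S_6. The discriminant of f is 5410421842378752, which is not a perfect square, so G is not contained in A_6. The transitive groups of degree 6 not contained in A_6 are: C_6 (6T1, order 6), S_3 (6T2, order 6), D_6 (6T3, order 12), C_3 x S_3 (6T5, order 18), A_4 x C_2 (6T6, order 24), S_4 (6T8, order 24), S_3 x S_3 (6T9, order 36), S_4 x C_2 (6T11, order 48), (S_3 x S_3) : C_2 (6T13, order 72), PGL(2,5) (6T14, order 120), S_6 (6T16, order 720). By Dedekind's theorem, for a prime p not dividing disc(f) the degrees of the irreducible factors of f mod p form the cycle type of an element of G. Factoring f modulo the 23 such primes p <= 97 (skipping 2, 3, which divide the discriminant), each new pattern first appears at: mod 5: f = (x^6 + 2x^5 + x^3 + x^2 + 4x + 4), pattern 6; mod 11: f = (x + 3)(x + 7)(x^2 + 3x + 3)(x^2 + 10x + 8), pattern 2+2+1+1; mod 13: f = (x + 3)(x + 5)(x + 11)(x^3 + 6x^2 + 12x + 10), pattern 3+1+1+1; mod 31: f = (x^2 + 7x + 25)(x^2 + 17x + 12)(x^2 + 19x + 6), pattern 2+2+2; mod 97: f = (x^3 + 6x^2 + 12x + 33)(x^3 + 6x^2 + 12x + 96), pattern 3+3. No other pattern occurs in this range, so the set of observed cycle types is {6, 2+2+1+1, 3+1+1+1, 2+2+2, 3+3}. The candidates containing elements of all these cycle types are S_3 x S_3 (6T9) of order 36, (S_3 x S_3) : C_2 (6T13) of order 72, S_6 (6T16) of order 720; the others are excluded. The observed types are precisely the cycle types that occur in S_3 x S_3 (6T9) (apart from the identity). Each of the other remaining candidates has further cycle types, and by the Chebotarev density theorem the matching factorization patterns would occur for a proportion of primes equal to their share of the group: (S_3 x S_3) : C_2 (6T13) additionally contains elements of type 4+2, 3+2+1, 2+1+1+1+1 (36 of its 72 elements, about 50% of primes); S_6 (6T16) additionally contains elements of type 5+1, 4+2, 4+1+1, 3+2+1, 2+1+1+1+1 (459 of its 720 elements, about 64% of primes). None of the 23 primes tested shows any such pattern (for each of these groups the chance of that is below 10^-4), which rules them out. Hence G = S_3 x S_3 (6T9), of order 36.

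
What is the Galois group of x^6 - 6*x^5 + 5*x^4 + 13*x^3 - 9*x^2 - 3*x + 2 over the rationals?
PSL(2,5), A_5 acting on 6 points

The polynomial f is an irreducible sextic over Q, so G = Gal(f/Q) is one of the 16 transitive subgroups 6T1, ..., 6T16 of S_6. The discriminant of f is 30991489 = 5567^2, a perfect square, so G is contained in A_6. The transitive groups of degree 6 contained in A_6 are: A_4 (6T4, order 12), S_4 (6T7, order 24), (C_3 x C_3) : C_4 (6T10, order 36), PSL(2,5) (6T12, order 60), A_6 (6T15, order 360). By Dedekind's theorem, for a prime p not dividing disc(f) the degrees of the irreducible factors of f mod p form the cycle type of an element of G. Factoring f modulo the 21 such primes p <= 79 (skipping 19, which divides the discriminant), each new pattern first appears at: mod 2: f = (x)(x^5 + x^3 + x^2 + x + 1), pattern 5+1; mod 7: f = (x^3 + 2x^2 + 4x + 5)(x^3 + 6x^2 + 3x + 6), pattern 3+3; mod 61: f = (x + 36)(x + 58)(x^2 + 9x + 38)(x^2 + 13x + 25), pattern 2+2+1+1. No other pattern occurs in this range, so the set of observed cycle types is {5+1, 3+3, 2+2+1+1}. The candidates containing elements of all these cycle types are PSL(2,5) (6T12) of order 60, A_6 (6T15) of order 360; the others are excluded. The observed types are precisely the cycle types that occur in PSL(2,5) (6T12) (apart from the identity). Each of the other remaining candidates has further cycle types, and by the Chebotarev density theorem the matching factorization patterns would occur for a proportion of primes equal to their share of the group: A_6 (6T15) additionally contains elements of type 4+2, 3+1+1+1 (130 of its 360 elements, about 36% of primes). None of the 21 primes tested shows any such pattern (for each of these groups the chance of that is below 10^-4), which rules them out. Hence G = PSL(2,5) (6T12), of order 60.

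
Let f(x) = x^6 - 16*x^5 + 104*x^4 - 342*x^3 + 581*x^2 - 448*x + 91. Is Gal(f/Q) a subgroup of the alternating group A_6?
Yes

The polynomial is irreducible of degree 6 over Q. Its discriminant is 13191900736 = 114856^2, a perfect square. A Galois group lies in the alternating group exactly when the discriminant is a square in Q, so the Galois group (A_4) is contained in A_6.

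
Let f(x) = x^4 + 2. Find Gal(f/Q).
The polynomial is an irreducible quartic over Q and its discriminant is 2048, which is not a perfect square, so the Galois group is not contained in A_4. The resolvent cubic y^3 - 8*y has exactly one rational root, so the Galois group is C_4 or D_4. The quartic remains irreducible over Q(sqrt(disc)), so the group is D_4.

D_4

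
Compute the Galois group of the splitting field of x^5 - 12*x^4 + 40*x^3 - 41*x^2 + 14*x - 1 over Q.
The polynomial f is an irreducible quintic over Q, so G = Gal(f/Q) is a transitive subgroup of S_5: one of C_5 (5T1, order 5), D_5 (5T2, order 10), F_20 (5T3, order 20), A_5 (5T4, order 60) or S_5 (5T5, order 120). The discriminant of f is 7745089 = 2783^2, a perfect square, so G is contained in A_5. The transitive groups of degree 5 contained in A_5 are: C_5 (5T1, order 5), D_5 (5T2, order 10), A_5 (5T4, order 60). By Dedekind's theorem, for a prime p not dividing disc(f) the degrees of the irreducible factors of f mod p form the cycle type of an element of G. Factoring f modulo the 14 such primes p <= 53 (skipping 11, 23, which divide the discriminant), each new pattern first appears at: mod 2: f = (x^5 + x^2 + 1), pattern 5; mod 43: f = (x + 7)(x + 18)(x + 29)(x + 30)(x + 33), pattern 1+1+1+1+1. No other pattern occurs in this range, so the set of observed cycle types is {5, 1+1+1+1+1}. The candidates containing elements of all these cycle types are C_5 (5T1) of order 5, D_5 (5T2) of order 10, A_5 (5T4) of order 60; the others are excluded. The observed types are precisely the cycle types that occur in C_5 (5T1). Each of the other remaining candidates has further cycle types, and by the Chebotarev density theorem the matching factorization patterns would occur for a proportion of primes equal to their share of the group: D_5 (5T2) additionally contains elements of type 2+2+1 (5 of its 10 elements, about 50% of primes); A_5 (5T4) additionally contains elements of type 3+1+1, 2+2+1 (35 of its 60 elements, about 58% of primes). None of the 14 primes tested shows any such pattern (for each of these groups the chance of that is below 10^-4), which rules them out. Hence G = C_5 (5T1), of order 5.

C_5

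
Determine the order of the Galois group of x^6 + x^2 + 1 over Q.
The degree of the splitting field over Q equals the order of the Galois group, so first determine the group. The polynomial f is an irreducible sextic over Q, so G = Gal(f/Q) is one of the 16 transitive subgroups 6T1, ..., 6T16 of S_6. The discriminant of f is -61504, which is not a perfect square, so G is not contained in A_6. The transitive groups of degree 6 not contained in A_6 are: C_6 (6T1, order 6), S_3 (6T2, order 6), D_6 (6T3, order 12), C_3 x S_3 (6T5, order 18), A_4 x C_2 (6T6, order 24), S_4 (6T8, order 24), S_3 x S_3 (6T9, order 36), S_4 x C_2 (6T11, order 48), (S_3 x S_3) : C_2 (6T13, order 72), PGL(2,5) (6T14, order 120), S_6 (6T16, order 720). By Dedekind's theorem, for a prime p not dividing disc(f) the degrees of the irreducible factors of f mod p form the cycle type of an element of G. Factoring f modulo the 17 such primes p <= 67 (skipping 2, 31, which divide the discriminant), each new pattern first appears at: mod 3: f = (x + 1)(x + 2)(x^4 + x^2 + 2), pattern 4+1+1; mod 5: f = (x^3 + 2x^2 + 2x + 2)(x^3 + 3x^2 + 2x + 3), pattern 3+3; mod 7: f = (x^6 + x^2 + 1), pattern 6; mod 11: f = (x^2 + 9)(x^2 + x + 7)(x^2 + 10x + 7), pattern 2+2+2; mod 13: f = (x^2 + 6)(x^4 + 7x^2 + 11), pattern 4+2; mod 37: f = (x + 5)(x + 32)(x^2 + 9x + 16)(x^2 + 28x + 16), pattern 2+2+1+1; mod 47: f = (x + 5)(x + 9)(x + 38)(x + 42)(x^2 + 12), pattern 2+1+1+1+1. No other pattern occurs in this range, so the set of observed cycle types is {4+1+1, 3+3, 6, 2+2+2, 4+2, 2+2+1+1, 2+1+1+1+1}. The candidates containing elements of all these cycle types are S_4 x C_2 (6T11) of order 48, S_6 (6T16) of order 720; the others are excluded. The observed types are precisely the cycle types that occur in S_4 x C_2 (6T11) (apart from the identity). Each of the other remaining candidates has further cycle types, and by the Chebotarev density theorem the matching factorization patterns would occur for a proportion of primes equal to their share of the group: S_6 (6T16) additionally contains elements of type 5+1, 3+2+1, 3+1+1+1 (304 of its 720 elements, about 42% of primes). None of the 17 primes tested shows any such pattern (for each of these groups the chance of that is below 10^-4), which rules them out. Hence G = S_4 x C_2 (6T11), of order 48. The Galois group S_4 x C_2 (6T11) has order 48, so the splitting field has degree 48 over Q.

48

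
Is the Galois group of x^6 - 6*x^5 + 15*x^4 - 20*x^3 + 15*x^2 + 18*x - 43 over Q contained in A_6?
The polynomial is irreducible of degree 6 over Q. Its discriminant is 746496000000 = 864000^2, a perfect square. A Galois group lies in the alternating group exactly when the discriminant is a square in Q, so the Galois group (A_6) is contained in A_6.

Yes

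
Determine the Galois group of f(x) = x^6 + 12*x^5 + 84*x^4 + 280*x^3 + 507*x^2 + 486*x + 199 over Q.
The polynomial f is an irreducible sextic over Q, so G = Gal(f/Q) is one of the 16 transitive subgroups 6T1, ..., 6T16 of S_6. The discriminant of f is -387006192024768, which is not a perfect square, so G is not contained in A_6. The transitive groups of degree 6 not contained in A_6 are: C_6 (6T1, order 6), S_3 (6T2, order 6), D_6 (6T3, order 12), C_3 x S_3 (6T5, order 18), A_4 x C_2 (6T6, order 24), S_4 (6T8, order 24), S_3 x S_3 (6T9, order 36), S_4 x C_2 (6T11, order 48), (S_3 x S_3) : C_2 (6T13, order 72), PGL(2,5) (6T14, order 120), S_6 (6T16, order 720). By Dedekind's theorem, for a prime p not dividing disc(f) the degrees of the irreducible factors of f mod p form the cycle type of an element of G. Factoring f modulo the 26 such primes p <= 127 (skipping 2, 3, 17, 19, 43, which divide the discriminant), each new pattern first appears at: mod 5: f = (x^6 + 2x^5 + 4x^4 + 2x^2 + x + 4), pattern 6; mod 7: f = (x + 5)(x^2 + 4x + 6)(x^3 + 3x^2 + 3x + 5), pattern 3+2+1; mod 11: f = (x^2 + 6x + 10)(x^4 + 6x^3 + 5x^2 + 3x + 10), pattern 4+2; mod 13: f = (x + 1)(x + 2)(x^2 + 3x + 4)(x^2 + 6x + 7), pattern 2+2+1+1; mod 61: f = (x + 6)(x + 7)(x + 11)(x + 57)(x^2 + 53x + 33), pattern 2+1+1+1+1; mod 97: f = (x + 38)(x + 55)(x + 62)(x^3 + 51x^2 + 37x + 40), pattern 3+1+1+1; mod 113: f = (x^2 + 52x + 52)(x^2 + 82x + 66)(x^2 + 104x + 72), pattern 2+2+2; mod 127: f = (x^3 + 55x^2 + 28x + 53)(x^3 + 84x^2 + 8x + 102), pattern 3+3. No other pattern occurs in this range, so the set of observed cycle types is {6, 3+2+1, 4+2, 2+2+1+1, 2+1+1+1+1, 3+1+1+1, 2+2+2, 3+3}. The candidates containing elements of all these cycle types are (S_3 x S_3) : C_2 (6T13) of order 72, S_6 (6T16) of order 720; the others are excluded. The observed types are precisely the cycle types that occur in (S_3 x S_3) : C_2 (6T13) (apart from the identity). Each of the other remaining candidates has further cycle types, and by the Chebotarev density theorem the matching factorization patterns would occur for a proportion of primes equal to their share of the group: S_6 (6T16) additionally contains elements of type 5+1, 4+1+1 (234 of its 720 elements, about 32% of primes). None of the 26 primes tested shows any such pattern (for each of these groups the chance of that is below 10^-4), which rules them out. Hence G = (S_3 x S_3) : C_2 (6T13), of order 72.

(S_3 x S_3) : C_2 (also written G72)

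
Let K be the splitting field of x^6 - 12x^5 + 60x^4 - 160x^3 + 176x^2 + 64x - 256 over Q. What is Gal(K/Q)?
6T7: S_4

The polynomial f is an irreducible sextic over Q, so G = Gal(f/Q) is one of the 16 transitive subgroups 6T1, ..., 6T16 of S_6. The discriminant of f is 3603718079512576 = 60030976^2, a perfect square, so G is contained in A_6. The transitive groups of degree 6 contained in A_6 are: A_4 (6T4, order 12), S_4 (6T7, order 24), (C_3 x C_3) : C_4 (6T10, order 36), PSL(2,5) (6T12, order 60), A_6 (6T15, order 360). By Dedekind's theorem, for a prime p not dividing disc(f) the degrees of the irreducible factors of f mod p form the cycle type of an element of G. Factoring f modulo the 79 such primes p <= 419 (skipping 2, 229, which divide the discriminant), each new pattern first appears at: mod 3: f = (x^3 + x^2 + x + 2)(x^3 + 2x^2 + 1), pattern 3+3; mod 7: f = (x^2 + 3x + 6)(x^4 + 6x^3 + x^2 + 4x + 4), pattern 4+2; mod 23: f = (x + 3)(x + 16)(x^2 + 17x + 11)(x^2 + 21x + 3), pattern 2+2+1+1; mod 193: f = (x + 5)(x + 11)(x + 17)(x + 172)(x + 178)(x + 184), pattern 1+1+1+1+1+1. No other pattern occurs in this range, so the set of observed cycle types is {3+3, 4+2, 2+2+1+1, 1+1+1+1+1+1}. The candidates containing elements of all these cycle types are S_4 (6T7) of order 24, (C_3 x C_3) : C_4 (6T10) of order 36, A_6 (6T15) of order 360; the others are excluded. The observed types are precisely the cycle types that occur in S_4 (6T7). Each of the other remaining candidates has further cycle types, and by the Chebotarev density theorem the matching factorization patterns would occur for a proportion of primes equal to their share of the group: (C_3 x C_3) : C_4 (6T10) additionally contains elements of type 3+1+1+1 (4 of its 36 elements, about 11% of primes); A_6 (6T15) additionally contains elements of type 5+1, 3+1+1+1 (184 of its 360 elements, about 51% of primes). None of the 79 primes tested shows any such pattern (for each of these groups the chance of that is below 10^-4), which rules them out. Hence G = S_4 (6T7), of order 24.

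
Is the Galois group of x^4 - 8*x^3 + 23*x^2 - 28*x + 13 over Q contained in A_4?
Yes

The polynomial is irreducible of degree 4 over Q. Its discriminant is 144 = 12^2, a perfect square. A Galois group lies in the alternating group exactly when the discriminant is a square in Q, so the Galois group (V_4) is contained in A_4.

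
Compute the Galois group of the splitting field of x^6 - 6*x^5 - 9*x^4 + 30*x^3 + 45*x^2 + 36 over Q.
6T3: D_6

The polynomial f is an irreducible sextic over Q, so G = Gal(f/Q) is one of the 16 transitive subgroups 6T1, ..., 6T16 of S_6. The discriminant of f is 3136192620244992, which is not a perfect square, so G is not contained in A_6. The transitive groups of degree 6 not contained in A_6 are: C_6 (6T1, order 6), S_3 (6T2, order 6), D_6 (6T3, order 12), C_3 x S_3 (6T5, order 18), A_4 x C_2 (6T6, order 24), S_4 (6T8, order 24), S_3 x S_3 (6T9, order 36), S_4 x C_2 (6T11, order 48), (S_3 x S_3) : C_2 (6T13, order 72), PGL(2,5) (6T14, order 120), S_6 (6T16, order 720). By Dedekind's theorem, for a prime p not dividing disc(f) the degrees of the irreducible factors of f mod p form the cycle type of an element of G. Factoring f modulo the 79 such primes p <= 431 (skipping 2, 3, 7, 11, which divide the discriminant), each new pattern first appears at: mod 5: f = (x^6 + 4x^5 + x^4 + 1), pattern 6; mod 13: f = (x^3 + 10x^2 + 2x + 12)(x^3 + 10x^2 + 6x + 3), pattern 3+3; mod 19: f = (x^2 + 4x + 5)(x^2 + 4x + 9)(x^2 + 5x + 16), pattern 2+2+2; mod 23: f = (x + 20)(x + 21)(x^2 + 18)(x^2 + 22x + 8), pattern 2+2+1+1; mod 97: f = (x + 6)(x + 24)(x + 27)(x + 43)(x + 89)(x + 96), pattern 1+1+1+1+1+1. No other pattern occurs in this range, so the set of observed cycle types is {6, 3+3, 2+2+2, 2+2+1+1, 1+1+1+1+1+1}. The candidates containing elements of all these cycle types are D_6 (6T3) of order 12, A_4 x C_2 (6T6) of order 24, S_3 x S_3 (6T9) of order 36, S_4 x C_2 (6T11) of order 48, (S_3 x S_3) : C_2 (6T13) of order 72, PGL(2,5) (6T14) of order 120, S_6 (6T16) of order 720; the others are excluded. The observed types are precisely the cycle types that occur in D_6 (6T3). Each of the other remaining candidates has further cycle types, and by the Chebotarev density theorem the matching factorization patterns would occur for a proportion of primes equal to their share of the group: A_4 x C_2 (6T6) additionally contains elements of type 2+1+1+1+1 (3 of its 24 elements, about 12% of primes); S_3 x S_3 (6T9) additionally contains elements of type 3+1+1+1 (4 of its 36 elements, about 11% of primes); S_4 x C_2 (6T11) additionally contains elements of type 4+2, 4+1+1, 2+1+1+1+1 (15 of its 48 elements, about 31% of primes); (S_3 x S_3) : C_2 (6T13) additionally contains elements of type 4+2, 3+2+1, 3+1+1+1, 2+1+1+1+1 (40 of its 72 elements, about 56% of primes); PGL(2,5) (6T14) additionally contains elements of type 5+1, 4+1+1 (54 of its 120 elements, about 45% of primes); S_6 (6T16) additionally contains elements of type 5+1, 4+2, 4+1+1, 3+2+1, 3+1+1+1, 2+1+1+1+1 (499 of its 720 elements, about 69% of primes). None of the 79 primes tested shows any such pattern (for each of these groups the chance of that is below 10^-4), which rules them out. Hence G = D_6 (6T3), of order 12.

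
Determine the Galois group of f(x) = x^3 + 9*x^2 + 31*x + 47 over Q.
3T2: S_3

The polynomial is an irreducible cubic over Q and its discriminant is -1984, which is not a perfect square. For an irreducible cubic, a non-square discriminant gives Galois group S_3.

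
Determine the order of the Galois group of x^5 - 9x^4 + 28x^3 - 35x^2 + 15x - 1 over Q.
5

The degree of the splitting field over Q equals the order of the Galois group, so first determine the group. The polynomial f is an irreducible quintic over Q, so G = Gal(f/Q) is a transitive subgroup of S_5: one of C_5 (5T1, order 5), D_5 (5T2, order 10), F_20 (5T3, order 20), A_5 (5T4, order 60) or S_5 (5T5, order 120). The discriminant of f is 14641 = 121^2, a perfect square, so G is contained in A_5. The transitive groups of degree 5 contained in A_5 are: C_5 (5T1, order 5), D_5 (5T2, order 10), A_5 (5T4, order 60). By Dedekind's theorem, for a prime p not dividing disc(f) the degrees of the irreducible factors of f mod p form the cycle type of an element of G. Factoring f modulo the 14 such primes p <= 47 (skipping 11, which divides the discriminant), each new pattern first appears at: mod 2: f = (x^5 + x^4 + x^2 + x + 1), pattern 5; mod 23: f = (x + 7)(x + 10)(x + 11)(x + 15)(x + 17), pattern 1+1+1+1+1. No other pattern occurs in this range, so the set of observed cycle types is {5, 1+1+1+1+1}. The candidates containing elements of all these cycle types are C_5 (5T1) of order 5, D_5 (5T2) of order 10, A_5 (5T4) of order 60; the others are excluded. The observed types are precisely the cycle types that occur in C_5 (5T1). Each of the other remaining candidates has further cycle types, and by the Chebotarev density theorem the matching factorization patterns would occur for a proportion of primes equal to their share of the group: D_5 (5T2) additionally contains elements of type 2+2+1 (5 of its 10 elements, about 50% of primes); A_5 (5T4) additionally contains elements of type 3+1+1, 2+2+1 (35 of its 60 elements, about 58% of primes). None of the 14 primes tested shows any such pattern (for each of these groups the chance of that is below 10^-4), which rules them out. Hence G = C_5 (5T1), of order 5. The Galois group C_5 (5T1) has order 5, so the splitting field has degree 5 over Q.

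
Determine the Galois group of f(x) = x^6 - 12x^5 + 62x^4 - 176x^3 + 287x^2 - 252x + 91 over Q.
A_4 (order 12)

The polynomial f is an irreducible sextic over Q, so G = Gal(f/Q) is one of the 16 transitive subgroups 6T1, ..., 6T16 of S_6. The discriminant of f is 153664 = 392^2, a perfect square, so G is contained in A_6. The transitive groups of degree 6 contained in A_6 are: A_4 (6T4, order 12), S_4 (6T7, order 24), (C_3 x C_3) : C_4 (6T10, order 36), PSL(2,5) (6T12, order 60), A_6 (6T15, order 360). By Dedekind's theorem, for a prime p not dividing disc(f) the degrees of the irreducible factors of f mod p form the cycle type of an element of G. Factoring f modulo the 33 such primes p <= 149 (skipping 2, 7, which divide the discriminant), each new pattern first appears at: mod 3: f = (x^3 + x^2 + 2x + 1)(x^3 + 2x^2 + x + 1), pattern 3+3; mod 13: f = (x)(x + 9)(x^2 + 9x + 2)(x^2 + 9x + 12), pattern 2+2+1+1. No other pattern occurs in this range, so the set of observed cycle types is {3+3, 2+2+1+1}. The candidates containing elements of all these cycle types are A_4 (6T4) of order 12, S_4 (6T7) of order 24, (C_3 x C_3) : C_4 (6T10) of order 36, PSL(2,5) (6T12) of order 60, A_6 (6T15) of order 360; the others are excluded. The observed types are precisely the cycle types that occur in A_4 (6T4) (apart from the identity). Each of the other remaining candidates has further cycle types, and by the Chebotarev density theorem the matching factorization patterns would occur for a proportion of primes equal to their share of the group: S_4 (6T7) additionally contains elements of type 4+2 (6 of its 24 elements, about 25% of primes); (C_3 x C_3) : C_4 (6T10) additionally contains elements of type 4+2, 3+1+1+1 (22 of its 36 elements, about 61% of primes); PSL(2,5) (6T12) additionally contains elements of type 5+1 (24 of its 60 elements, about 40% of primes); A_6 (6T15) additionally contains elements of type 5+1, 4+2, 3+1+1+1 (274 of its 360 elements, about 76% of primes). None of the 33 primes tested shows any such pattern (for each of these groups the chance of that is below 10^-4), which rules them out. Hence G = A_4 (6T4), of order 12.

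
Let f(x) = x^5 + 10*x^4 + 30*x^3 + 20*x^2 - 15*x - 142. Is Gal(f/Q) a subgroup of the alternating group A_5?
Yes

The polynomial is irreducible of degree 5 over Q. Its discriminant is 1327104000000 = 1152000^2, a perfect square. A Galois group lies in the alternating group exactly when the discriminant is a square in Q, so the Galois group (D_5) is contained in A_5.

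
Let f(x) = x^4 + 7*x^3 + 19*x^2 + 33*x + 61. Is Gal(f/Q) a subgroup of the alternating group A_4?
No

The polynomial is irreducible of degree 4 over Q. Its discriminant is 9453125, which is not a perfect square. A Galois group lies in the alternating group exactly when the discriminant is a square in Q, so the Galois group (C_4) is not contained in A_4.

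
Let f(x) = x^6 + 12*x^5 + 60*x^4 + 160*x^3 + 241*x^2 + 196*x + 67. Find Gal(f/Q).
The polynomial f is an irreducible sextic over Q, so G = Gal(f/Q) is one of the 16 transitive subgroups 6T1, ..., 6T16 of S_6. The discriminant of f is 61504 = 248^2, a perfect square, so G is contained in A_6. The transitive groups of degree 6 contained in A_6 are: A_4 (6T4, order 12), S_4 (6T7, order 24), (C_3 x C_3) : C_4 (6T10, order 36), PSL(2,5) (6T12, order 60), A_6 (6T15, order 360). By Dedekind's theorem, for a prime p not dividing disc(f) the degrees of the irreducible factors of f mod p form the cycle type of an element of G. Factoring f modulo the 79 such primes p <= 419 (skipping 2, 31, which divide the discriminant), each new pattern first appears at: mod 3: f = (x^2 + x + 2)(x^4 + 2x^3 + 2x^2 + x + 2), pattern 4+2; mod 5: f = (x^3 + x + 1)(x^3 + 2x^2 + 4x + 2), pattern 3+3; mod 11: f = (x + 5)(x + 10)(x^2 + 3)(x^2 + 8x + 8), pattern 2+2+1+1; mod 67: f = (x)(x + 4)(x + 5)(x + 13)(x + 58)(x + 66), pattern 1+1+1+1+1+1. No other pattern occurs in this range, so the set of observed cycle types is {4+2, 3+3, 2+2+1+1, 1+1+1+1+1+1}. The candidates containing elements of all these cycle types are S_4 (6T7) of order 24, (C_3 x C_3) : C_4 (6T10) of order 36, A_6 (6T15) of order 360; the others are excluded. The observed types are precisely the cycle types that occur in S_4 (6T7). Each of the other remaining candidates has further cycle types, and by the Chebotarev density theorem the matching factorization patterns would occur for a proportion of primes equal to their share of the group: (C_3 x C_3) : C_4 (6T10) additionally contains elements of type 3+1+1+1 (4 of its 36 elements, about 11% of primes); A_6 (6T15) additionally contains elements of type 5+1, 3+1+1+1 (184 of its 360 elements, about 51% of primes). None of the 79 primes tested shows any such pattern (for each of these groups the chance of that is below 10^-4), which rules them out. Hence G = S_4 (6T7), of order 24.

S_4, S_4(6d), the S_4-action on 6 points inside A_6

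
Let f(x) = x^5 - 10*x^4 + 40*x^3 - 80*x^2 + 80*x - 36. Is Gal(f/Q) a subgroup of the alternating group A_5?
The polynomial is irreducible of degree 5 over Q. Its discriminant is 800000, which is not a perfect square. A Galois group lies in the alternating group exactly when the discriminant is a square in Q, so the Galois group (F_20) is not contained in A_5.

No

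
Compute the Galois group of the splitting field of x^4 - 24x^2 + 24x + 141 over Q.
D_4

The polynomial is an irreducible quartic over Q and its discriminant is -257465088, which is not a perfect square, so the Galois group is not contained in A_4. The resolvent cubic y^3 + 24*y^2 - 564*y - 14112 has exactly one rational root, so the Galois group is C_4 or D_4. The quartic remains irreducible over Q(sqrt(disc)), so the group is D_4.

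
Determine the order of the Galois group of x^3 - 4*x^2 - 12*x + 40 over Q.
3

The degree of the splitting field over Q equals the order of the Galois group, so first determine the group. The polynomial is an irreducible cubic over Q and its discriminant is 10816 = 104^2, a perfect square. For an irreducible cubic, a square discriminant forces the Galois group to be A_3, the cyclic group of order 3. The Galois group C_3 (3T1) has order 3, so the splitting field has degree 3 over Q.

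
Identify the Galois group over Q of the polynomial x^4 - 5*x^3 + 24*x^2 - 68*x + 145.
The polynomial is an irreducible quartic over Q and its discriminant is 121699989, which is not a perfect square, so the Galois group is not contained in A_4. The resolvent cubic y^3 - 24*y^2 - 240*y + 5671 is irreducible over Q. An irreducible resolvent with non-square discriminant gives S_4.

4T5: S_4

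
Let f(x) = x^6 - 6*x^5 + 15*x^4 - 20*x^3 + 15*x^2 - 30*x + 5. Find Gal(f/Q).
The polynomial f is an irreducible sextic over Q, so G = Gal(f/Q) is one of the 16 transitive subgroups 6T1, ..., 6T16 of S_6. The discriminant of f is 746496000000 = 864000^2, a perfect square, so G is contained in A_6. The transitive groups of degree 6 contained in A_6 are: A_4 (6T4, order 12), S_4 (6T7, order 24), (C_3 x C_3) : C_4 (6T10, order 36), PSL(2,5) (6T12, order 60), A_6 (6T15, order 360). By Dedekind's theorem, for a prime p not dividing disc(f) the degrees of the irreducible factors of f mod p form the cycle type of an element of G. Factoring f modulo the 6 such primes p <= 23 (skipping 2, 3, 5, which divide the discriminant), each new pattern first appears at: mod 7: f = (x + 3)(x^5 + 5x^4 + x^2 + 5x + 4), pattern 5+1; mod 23: f = (x + 1)(x + 10)(x + 15)(x^3 + 14x^2 + 5x + 10), pattern 3+1+1+1. No other pattern occurs in this range, so the set of observed cycle types is {5+1, 3+1+1+1}. Among the candidates above, the only group containing elements of all these cycle types is A_6 (6T15) — each of A_4 (6T4), S_4 (6T7), (C_3 x C_3) : C_4 (6T10), PSL(2,5) (6T12) lacks at least one of them. Hence G = A_6 (6T15), of order 360.

6T15: A_6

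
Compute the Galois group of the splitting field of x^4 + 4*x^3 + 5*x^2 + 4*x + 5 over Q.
The polynomial is an irreducible quartic over Q and its discriminant is 3664, which is not a perfect square, so the Galois group is not contained in A_4. The resolvent cubic y^3 - 5*y^2 - 4*y + 4 is irreducible over Q. An irreducible resolvent with non-square discriminant gives S_4.

S_4, the symmetric group on 4 letters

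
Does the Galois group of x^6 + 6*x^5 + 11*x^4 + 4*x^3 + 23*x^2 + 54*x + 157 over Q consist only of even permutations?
No

The polynomial is irreducible of degree 6 over Q. Its discriminant is -5497558138880000, which is not a perfect square. A Galois group lies in the alternating group exactly when the discriminant is a square in Q, so the Galois group (S_4) is not contained in A_6.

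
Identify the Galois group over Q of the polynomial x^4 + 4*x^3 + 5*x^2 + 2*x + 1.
The polynomial is an irreducible quartic over Q and its discriminant is 144 = 12^2, a perfect square, so the Galois group is contained in A_4. The resolvent cubic y^3 - 5*y^2 + 4*y splits completely over Q, which gives the Klein four-group V_4.

4T2: V_4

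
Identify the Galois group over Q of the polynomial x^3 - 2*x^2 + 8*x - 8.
The polynomial is an irreducible cubic over Q and its discriminant is -1472, which is not a perfect square. For an irreducible cubic, a non-square discriminant gives Galois group S_3.

S_3 (also written S3)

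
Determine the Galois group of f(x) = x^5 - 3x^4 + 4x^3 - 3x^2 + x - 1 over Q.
D_5, the dihedral group of order 10

The polynomial f is an irreducible quintic over Q, so G = Gal(f/Q) is a transitive subgroup of S_5: one of C_5 (5T1, order 5), D_5 (5T2, order 10), F_20 (5T3, order 20), A_5 (5T4, order 60) or S_5 (5T5, order 120). The discriminant of f is 2209 = 47^2, a perfect square, so G is contained in A_5. The transitive groups of degree 5 contained in A_5 are: C_5 (5T1, order 5), D_5 (5T2, order 10), A_5 (5T4, order 60). By Dedekind's theorem, for a prime p not dividing disc(f) the degrees of the irreducible factors of f mod p form the cycle type of an element of G. Factoring f modulo the 23 such primes p <= 89 (skipping 47, which divides the discriminant), each new pattern first appears at: mod 2: f = (x^5 + x^4 + x^2 + x + 1), pattern 5; mod 5: f = (x + 3)(x^2 + x + 1)(x^2 + 3x + 3), pattern 2+2+1; mod 83: f = (x + 53)(x + 59)(x + 67)(x + 70)(x + 80), pattern 1+1+1+1+1. No other pattern occurs in this range, so the set of observed cycle types is {5, 2+2+1, 1+1+1+1+1}. The candidates containing elements of all these cycle types are D_5 (5T2) of order 10, A_5 (5T4) of order 60; the others are excluded. The observed types are precisely the cycle types that occur in D_5 (5T2). Each of the other remaining candidates has further cycle types, and by the Chebotarev density theorem the matching factorization patterns would occur for a proportion of primes equal to their share of the group: A_5 (5T4) additionally contains elements of type 3+1+1 (20 of its 60 elements, about 33% of primes). None of the 23 primes tested shows any such pattern (for each of these groups the chance of that is below 10^-4), which rules them out. Hence G = D_5 (5T2), of order 10.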